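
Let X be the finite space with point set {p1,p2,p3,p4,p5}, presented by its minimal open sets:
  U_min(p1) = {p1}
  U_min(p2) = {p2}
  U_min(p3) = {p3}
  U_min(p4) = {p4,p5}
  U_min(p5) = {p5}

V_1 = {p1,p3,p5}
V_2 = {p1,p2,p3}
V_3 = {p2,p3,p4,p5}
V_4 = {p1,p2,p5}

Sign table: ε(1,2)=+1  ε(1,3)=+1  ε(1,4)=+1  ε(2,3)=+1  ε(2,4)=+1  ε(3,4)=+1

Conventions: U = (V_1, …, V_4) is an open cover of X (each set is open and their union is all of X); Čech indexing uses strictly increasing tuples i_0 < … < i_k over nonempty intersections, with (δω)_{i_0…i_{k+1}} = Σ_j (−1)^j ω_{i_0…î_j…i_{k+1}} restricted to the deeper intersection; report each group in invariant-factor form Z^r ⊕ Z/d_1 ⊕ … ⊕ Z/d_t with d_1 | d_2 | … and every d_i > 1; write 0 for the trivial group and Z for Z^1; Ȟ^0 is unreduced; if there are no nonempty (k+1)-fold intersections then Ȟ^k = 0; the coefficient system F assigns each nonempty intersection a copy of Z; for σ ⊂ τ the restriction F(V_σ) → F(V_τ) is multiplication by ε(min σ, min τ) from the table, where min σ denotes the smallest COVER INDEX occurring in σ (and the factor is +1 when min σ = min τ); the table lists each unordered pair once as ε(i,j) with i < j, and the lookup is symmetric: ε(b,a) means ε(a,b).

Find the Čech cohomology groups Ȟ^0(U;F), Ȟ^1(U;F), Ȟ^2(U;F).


Ȟ^0 = Z,  Ȟ^1 = 0,  Ȟ^2 = Z

intersection data:
  V12={p1,p3} V13={p3,p5} V14={p1,p5} V23={p2,p3} V24={p1,p2} V34={p2,p5}
  V123={p3} V124={p1} V134={p5} V234={p2}
C dims 4,6,4; δ0: rk 3, SNF 1^3; δ1: rk 3, SNF 1^3
Ȟ^0 = (4 − 3) − 0 = 1, so Ȟ^0 ≅ Z
Ȟ^1 = (6 − 3) − 3 = 0, so Ȟ^1 ≅ 0
Ȟ^2 = (4 − 0) − 3 = 1, so Ȟ^2 ≅ Z


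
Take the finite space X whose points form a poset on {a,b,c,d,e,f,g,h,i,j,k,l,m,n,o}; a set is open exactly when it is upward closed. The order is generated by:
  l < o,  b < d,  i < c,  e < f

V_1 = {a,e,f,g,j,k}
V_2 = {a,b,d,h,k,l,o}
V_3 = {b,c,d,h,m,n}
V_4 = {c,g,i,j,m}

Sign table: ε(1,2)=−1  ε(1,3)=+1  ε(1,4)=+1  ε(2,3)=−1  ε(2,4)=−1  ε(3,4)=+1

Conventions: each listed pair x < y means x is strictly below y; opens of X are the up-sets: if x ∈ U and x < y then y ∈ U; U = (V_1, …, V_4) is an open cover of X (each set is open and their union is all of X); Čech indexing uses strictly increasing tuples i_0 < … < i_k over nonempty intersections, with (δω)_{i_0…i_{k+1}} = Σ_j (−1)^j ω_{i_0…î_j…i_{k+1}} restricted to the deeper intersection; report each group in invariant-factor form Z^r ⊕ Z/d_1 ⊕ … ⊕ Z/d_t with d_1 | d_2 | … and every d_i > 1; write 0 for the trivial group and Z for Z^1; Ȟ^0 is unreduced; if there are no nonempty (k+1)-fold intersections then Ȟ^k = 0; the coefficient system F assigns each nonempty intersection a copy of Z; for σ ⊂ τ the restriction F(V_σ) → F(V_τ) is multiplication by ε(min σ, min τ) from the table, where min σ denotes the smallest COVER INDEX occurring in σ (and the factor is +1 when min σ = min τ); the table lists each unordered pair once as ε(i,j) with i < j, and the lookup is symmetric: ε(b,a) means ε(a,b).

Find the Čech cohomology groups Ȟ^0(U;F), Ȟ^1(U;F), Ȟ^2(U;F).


Ȟ^0 ≅ Z; Ȟ^1 ≅ Z; Ȟ^2 ≅ 0

nerve simplices:
  V12={a,k} V14={g,j} V23={b,d,h} V34={c,m}
C dims 4,4; δ0: rk 3, SNF 1^3
degree 0: 4−3−0 = 1 → Ȟ^0 ≅ Z
degree 1: 4−0−3 = 1 → Ȟ^1 ≅ Z
degree 2: 0−0−0 = 0 → Ȟ^2 ≅ 0


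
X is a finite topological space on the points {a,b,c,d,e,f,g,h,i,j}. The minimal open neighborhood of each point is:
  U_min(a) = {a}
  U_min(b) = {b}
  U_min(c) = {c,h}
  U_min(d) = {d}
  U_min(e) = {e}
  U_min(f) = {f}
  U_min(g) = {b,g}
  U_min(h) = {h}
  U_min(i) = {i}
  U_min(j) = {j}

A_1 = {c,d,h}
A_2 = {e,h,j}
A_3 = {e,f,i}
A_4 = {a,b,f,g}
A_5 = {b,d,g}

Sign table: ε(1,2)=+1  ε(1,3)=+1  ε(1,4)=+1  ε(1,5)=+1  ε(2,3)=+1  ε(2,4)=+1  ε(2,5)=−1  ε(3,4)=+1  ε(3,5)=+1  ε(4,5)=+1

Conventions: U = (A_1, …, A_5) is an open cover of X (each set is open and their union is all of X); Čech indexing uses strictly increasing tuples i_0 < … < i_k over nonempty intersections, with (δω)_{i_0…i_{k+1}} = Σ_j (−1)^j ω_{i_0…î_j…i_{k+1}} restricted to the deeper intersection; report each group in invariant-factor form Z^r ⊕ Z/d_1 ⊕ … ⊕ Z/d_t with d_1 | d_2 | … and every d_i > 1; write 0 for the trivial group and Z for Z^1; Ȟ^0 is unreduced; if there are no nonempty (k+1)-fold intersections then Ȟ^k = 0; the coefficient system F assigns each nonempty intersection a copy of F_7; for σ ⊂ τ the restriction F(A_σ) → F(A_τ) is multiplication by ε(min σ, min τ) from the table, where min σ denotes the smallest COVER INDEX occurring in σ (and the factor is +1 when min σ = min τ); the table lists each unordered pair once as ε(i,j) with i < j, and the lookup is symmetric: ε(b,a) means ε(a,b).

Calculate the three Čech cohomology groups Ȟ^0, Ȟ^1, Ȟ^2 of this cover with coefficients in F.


cover nerve:
  A12={h} A15={d} A23={e} A34={f} A45={b,g}
C dims 5,5; δ0: rk_F7 4
Ȟ^0: (5−4)−0=1 ⇒ Z/7
Ȟ^1: (5−0)−4=1 ⇒ Z/7
Ȟ^2: (0−0)−0=0 ⇒ 0

Ȟ^0 = Z/7,  Ȟ^1 = Z/7,  Ȟ^2 = 0


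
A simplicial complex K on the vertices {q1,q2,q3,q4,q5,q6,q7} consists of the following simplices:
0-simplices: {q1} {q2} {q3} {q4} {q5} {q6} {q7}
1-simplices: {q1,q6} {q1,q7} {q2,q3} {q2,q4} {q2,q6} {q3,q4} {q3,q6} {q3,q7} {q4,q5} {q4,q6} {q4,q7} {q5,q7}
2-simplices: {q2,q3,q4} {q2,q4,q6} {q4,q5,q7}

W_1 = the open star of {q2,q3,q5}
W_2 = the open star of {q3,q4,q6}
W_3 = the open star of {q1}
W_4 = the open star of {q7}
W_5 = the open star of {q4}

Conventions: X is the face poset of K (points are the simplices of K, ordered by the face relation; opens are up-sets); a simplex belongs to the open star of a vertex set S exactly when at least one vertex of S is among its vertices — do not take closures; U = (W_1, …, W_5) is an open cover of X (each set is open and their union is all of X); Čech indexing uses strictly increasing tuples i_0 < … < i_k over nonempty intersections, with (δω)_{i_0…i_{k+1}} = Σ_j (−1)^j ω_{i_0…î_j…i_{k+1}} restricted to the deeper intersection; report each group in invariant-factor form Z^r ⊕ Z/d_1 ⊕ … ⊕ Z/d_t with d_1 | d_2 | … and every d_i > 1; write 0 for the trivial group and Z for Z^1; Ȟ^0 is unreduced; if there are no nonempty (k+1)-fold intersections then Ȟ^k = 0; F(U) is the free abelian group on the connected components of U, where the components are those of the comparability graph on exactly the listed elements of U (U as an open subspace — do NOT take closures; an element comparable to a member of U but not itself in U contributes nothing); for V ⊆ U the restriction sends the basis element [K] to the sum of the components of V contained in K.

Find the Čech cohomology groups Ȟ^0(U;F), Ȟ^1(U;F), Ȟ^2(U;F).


nerve simplices:
  W1={{q2},{q3},{q5},{q2,q3},{q2,q4},{q2,q6},{q3,q4},{q3,q6},{q3,q7},{q4,q5},{q5,q7},{q2,q3,q4},{q2,q4,q6},{q4,q5,q7}} W2={{q3},{q4},{q6},{q1,q6},{q2,q3},{q2,q4},{q2,q6},{q3,q4},{q3,q6},{q3,q7},{q4,q5},{q4,q6},{q4,q7},{q2,q3,q4},{q2,q4,q6},{q4,q5,q7}} W3={{q1},{q1,q6},{q1,q7}} W4={{q7},{q1,q7},{q3,q7},{q4,q7},{q5,q7},{q4,q5,q7}} W5={{q4},{q2,q4},{q3,q4},{q4,q5},{q4,q6},{q4,q7},{q2,q3,q4},{q2,q4,q6},{q4,q5,q7}}
  W12={{q3},{q2,q3},{q2,q4},{q2,q6},{q3,q4},{q3,q6},{q3,q7},{q4,q5},{q2,q3,q4},{q2,q4,q6},{q4,q5,q7}} W14={{q3,q7},{q5,q7},{q4,q5,q7}} W15={{q2,q4},{q3,q4},{q4,q5},{q2,q3,q4},{q2,q4,q6},{q4,q5,q7}} W23={{q1,q6}} W24={{q3,q7},{q4,q7},{q4,q5,q7}} W25={{q4},{q2,q4},{q3,q4},{q4,q5},{q4,q6},{q4,q7},{q2,q3,q4},{q2,q4,q6},{q4,q5,q7}} W34={{q1,q7}} W45={{q4,q7},{q4,q5,q7}}
  W124={{q3,q7},{q4,q5,q7}} W125={{q2,q4},{q3,q4},{q4,q5},{q2,q3,q4},{q2,q4,q6},{q4,q5,q7}} W145={{q4,q5,q7}} W245={{q4,q7},{q4,q5,q7}}
  W1245={{q4,q5,q7}}
components per intersection:
  W1: {{q2},{q3},{q2,q3},{q2,q4},{q2,q6},{q3,q4},{q3,q6},{q3,q7},{q2,q3,q4},{q2,q4,q6}} {{q5},{q4,q5},{q5,q7},{q4,q5,q7}}
  W2: {{q3},{q4},{q6},{q1,q6},{q2,q3},{q2,q4},{q2,q6},{q3,q4},{q3,q6},{q3,q7},{q4,q5},{q4,q6},{q4,q7},{q2,q3,q4},{q2,q4,q6},{q4,q5,q7}}
  W3: {{q1},{q1,q6},{q1,q7}}
  W4: {{q7},{q1,q7},{q3,q7},{q4,q7},{q5,q7},{q4,q5,q7}}
  W5: {{q4},{q2,q4},{q3,q4},{q4,q5},{q4,q6},{q4,q7},{q2,q3,q4},{q2,q4,q6},{q4,q5,q7}}
  W12: {{q3},{q2,q3},{q2,q4},{q2,q6},{q3,q4},{q3,q6},{q3,q7},{q2,q3,q4},{q2,q4,q6}} {{q4,q5},{q4,q5,q7}}
  W14: {{q3,q7}} {{q5,q7},{q4,q5,q7}}
  W15: {{q2,q4},{q3,q4},{q2,q3,q4},{q2,q4,q6}} {{q4,q5},{q4,q5,q7}}
  W23: {{q1,q6}}
  W24: {{q3,q7}} {{q4,q7},{q4,q5,q7}}
  W25: {{q4},{q2,q4},{q3,q4},{q4,q5},{q4,q6},{q4,q7},{q2,q3,q4},{q2,q4,q6},{q4,q5,q7}}
  W34: {{q1,q7}}
  W45: {{q4,q7},{q4,q5,q7}}
  W124: {{q3,q7}} {{q4,q5,q7}}
  W125: {{q2,q4},{q3,q4},{q2,q3,q4},{q2,q4,q6}} {{q4,q5},{q4,q5,q7}}
  W145: {{q4,q5,q7}}
  W245: {{q4,q7},{q4,q5,q7}}
  W1245: {{q4,q5,q7}}
C dims 6,12,6,1; δ0: rk 5, SNF 1^5; δ1: rk 5, SNF 1^5; δ2: rk 1, SNF 1^1
degree 0: 6−5−0 = 1 → Ȟ^0 ≅ Z
degree 1: 12−5−5 = 2 → Ȟ^1 ≅ Z^2
degree 2: 6−1−5 = 0 → Ȟ^2 ≅ 0

Ȟ^0 ≅ Z, Ȟ^1 ≅ Z^2 and Ȟ^2 ≅ 0


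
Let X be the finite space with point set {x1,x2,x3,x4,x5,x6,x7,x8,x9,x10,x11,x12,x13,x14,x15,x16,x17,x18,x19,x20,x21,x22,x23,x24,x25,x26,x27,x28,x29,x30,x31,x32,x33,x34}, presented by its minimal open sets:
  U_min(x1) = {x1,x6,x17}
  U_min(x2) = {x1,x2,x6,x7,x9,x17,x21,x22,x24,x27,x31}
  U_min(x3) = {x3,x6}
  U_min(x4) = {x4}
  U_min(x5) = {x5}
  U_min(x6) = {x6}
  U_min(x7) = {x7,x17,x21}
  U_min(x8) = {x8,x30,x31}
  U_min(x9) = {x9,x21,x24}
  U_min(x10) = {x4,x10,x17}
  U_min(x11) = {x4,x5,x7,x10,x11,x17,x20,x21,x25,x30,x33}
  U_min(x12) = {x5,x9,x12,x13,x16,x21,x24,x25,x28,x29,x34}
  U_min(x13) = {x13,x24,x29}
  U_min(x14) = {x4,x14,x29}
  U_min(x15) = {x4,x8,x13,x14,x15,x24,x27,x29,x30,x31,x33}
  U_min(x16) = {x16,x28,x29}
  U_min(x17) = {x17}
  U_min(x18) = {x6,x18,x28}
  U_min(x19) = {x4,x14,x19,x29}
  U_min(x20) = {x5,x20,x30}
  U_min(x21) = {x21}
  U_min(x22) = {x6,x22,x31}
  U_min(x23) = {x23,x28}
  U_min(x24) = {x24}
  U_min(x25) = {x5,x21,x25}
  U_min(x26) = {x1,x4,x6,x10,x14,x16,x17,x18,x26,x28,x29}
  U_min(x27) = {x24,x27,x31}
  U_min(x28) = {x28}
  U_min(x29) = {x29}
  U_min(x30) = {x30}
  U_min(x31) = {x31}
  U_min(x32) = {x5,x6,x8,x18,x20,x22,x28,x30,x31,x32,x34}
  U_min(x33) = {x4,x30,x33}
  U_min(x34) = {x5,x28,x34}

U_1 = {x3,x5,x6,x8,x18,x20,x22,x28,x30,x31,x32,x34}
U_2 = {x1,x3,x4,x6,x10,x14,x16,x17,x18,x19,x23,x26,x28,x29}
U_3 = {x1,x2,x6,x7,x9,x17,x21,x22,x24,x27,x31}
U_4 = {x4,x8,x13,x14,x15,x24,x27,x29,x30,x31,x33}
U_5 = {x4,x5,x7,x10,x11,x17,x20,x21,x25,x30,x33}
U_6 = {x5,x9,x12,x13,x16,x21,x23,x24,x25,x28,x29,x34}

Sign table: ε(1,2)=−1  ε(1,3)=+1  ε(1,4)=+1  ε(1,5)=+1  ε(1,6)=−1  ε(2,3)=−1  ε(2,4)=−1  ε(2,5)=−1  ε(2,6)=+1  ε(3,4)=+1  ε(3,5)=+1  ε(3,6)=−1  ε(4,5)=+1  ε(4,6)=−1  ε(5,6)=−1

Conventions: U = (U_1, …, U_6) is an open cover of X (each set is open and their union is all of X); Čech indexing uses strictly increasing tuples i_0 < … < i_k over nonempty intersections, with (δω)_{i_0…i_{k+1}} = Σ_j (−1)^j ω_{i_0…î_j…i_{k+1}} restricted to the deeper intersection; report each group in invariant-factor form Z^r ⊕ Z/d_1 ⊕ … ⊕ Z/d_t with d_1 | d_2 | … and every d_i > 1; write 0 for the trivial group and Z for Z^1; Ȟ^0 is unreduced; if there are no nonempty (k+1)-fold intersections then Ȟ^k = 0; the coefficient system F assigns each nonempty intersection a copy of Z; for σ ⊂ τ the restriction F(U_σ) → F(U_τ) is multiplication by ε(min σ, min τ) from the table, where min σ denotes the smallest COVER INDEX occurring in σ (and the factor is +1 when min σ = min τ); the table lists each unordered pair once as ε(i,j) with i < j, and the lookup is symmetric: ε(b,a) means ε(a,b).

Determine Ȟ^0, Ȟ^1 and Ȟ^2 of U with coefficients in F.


nerve simplices:
  U12={x3,x6,x18,x28} U13={x6,x22,x31} U14={x8,x30,x31} U15={x5,x20,x30} U16={x5,x28,x34} U23={x1,x6,x17} U24={x4,x14,x29} U25={x4,x10,x17} U26={x16,x23,x28,x29} U34={x24,x27,x31} U35={x7,x17,x21} U36={x9,x21,x24} U45={x4,x30,x33} U46={x13,x24,x29} U56={x5,x21,x25}
  U123={x6} U126={x28} U134={x31} U145={x30} U156={x5} U235={x17} U245={x4} U246={x29} U346={x24} U356={x21}
C dims 6,15,10; δ0: rk 5, SNF 1^5; δ1: rk 10, SNF 1^9·2
degree 0: 6−5−0 = 1 → Ȟ^0 ≅ Z
degree 1: 15−10−5 = 0 → Ȟ^1 ≅ 0
degree 2: 10−0−10 = 0 plus torsion [2] → Ȟ^2 ≅ Z/2

Ȟ^0 ≅ Z,  Ȟ^1 ≅ 0,  Ȟ^2 ≅ Z/2


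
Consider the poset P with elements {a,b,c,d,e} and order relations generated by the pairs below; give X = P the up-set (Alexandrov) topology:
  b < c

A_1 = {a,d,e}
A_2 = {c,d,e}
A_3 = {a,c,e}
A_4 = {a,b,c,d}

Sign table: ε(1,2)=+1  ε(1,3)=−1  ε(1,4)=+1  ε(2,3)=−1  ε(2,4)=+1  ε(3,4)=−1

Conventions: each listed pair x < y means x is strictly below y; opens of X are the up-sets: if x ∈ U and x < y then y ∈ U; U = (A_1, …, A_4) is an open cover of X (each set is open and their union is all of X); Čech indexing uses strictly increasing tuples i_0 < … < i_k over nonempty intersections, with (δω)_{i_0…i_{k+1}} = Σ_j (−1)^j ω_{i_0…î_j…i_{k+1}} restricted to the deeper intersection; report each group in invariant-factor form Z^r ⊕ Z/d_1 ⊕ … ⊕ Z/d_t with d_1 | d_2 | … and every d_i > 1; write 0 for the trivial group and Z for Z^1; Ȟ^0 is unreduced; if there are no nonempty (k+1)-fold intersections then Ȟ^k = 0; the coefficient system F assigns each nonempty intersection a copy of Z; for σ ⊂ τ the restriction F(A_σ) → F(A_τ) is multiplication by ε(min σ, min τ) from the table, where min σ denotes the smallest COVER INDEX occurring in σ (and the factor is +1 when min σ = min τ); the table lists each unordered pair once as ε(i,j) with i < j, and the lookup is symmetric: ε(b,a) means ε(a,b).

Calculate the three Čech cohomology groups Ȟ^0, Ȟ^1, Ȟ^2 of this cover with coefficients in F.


Ȟ^0 = Z,  Ȟ^1 = 0,  Ȟ^2 = Z

cover nerve:
  A12={d,e} A13={a,e} A14={a,d} A23={c,e} A24={c,d} A34={a,c}
  A123={e} A124={d} A134={a} A234={c}
C dims 4,6,4; δ0: rk 3, SNF 1^3; δ1: rk 3, SNF 1^3
Ȟ^0: (4−3)−0=1 ⇒ Z
Ȟ^1: (6−3)−3=0 ⇒ 0
Ȟ^2: (4−0)−3=1 ⇒ Z


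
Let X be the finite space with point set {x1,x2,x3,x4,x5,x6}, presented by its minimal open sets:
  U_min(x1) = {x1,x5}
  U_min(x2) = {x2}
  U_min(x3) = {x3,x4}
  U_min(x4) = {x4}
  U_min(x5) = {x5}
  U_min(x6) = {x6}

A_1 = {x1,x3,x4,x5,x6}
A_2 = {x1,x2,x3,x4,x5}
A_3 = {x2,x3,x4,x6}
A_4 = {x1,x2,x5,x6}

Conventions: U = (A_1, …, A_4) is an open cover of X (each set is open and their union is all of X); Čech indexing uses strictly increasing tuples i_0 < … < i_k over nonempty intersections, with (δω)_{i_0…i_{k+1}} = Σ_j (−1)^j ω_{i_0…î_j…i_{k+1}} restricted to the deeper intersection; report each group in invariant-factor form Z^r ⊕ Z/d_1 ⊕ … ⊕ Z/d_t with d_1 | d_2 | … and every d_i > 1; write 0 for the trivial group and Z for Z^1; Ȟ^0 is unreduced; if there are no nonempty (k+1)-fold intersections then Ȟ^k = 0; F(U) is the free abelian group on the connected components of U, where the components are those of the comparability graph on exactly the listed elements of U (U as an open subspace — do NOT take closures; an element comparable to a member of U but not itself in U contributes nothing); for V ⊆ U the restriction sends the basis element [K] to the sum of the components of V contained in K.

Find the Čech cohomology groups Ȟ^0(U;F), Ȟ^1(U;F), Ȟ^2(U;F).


Ȟ^0 = Z^4, Ȟ^1 = 0 and Ȟ^2 = 0

nerve of the cover:
  A12={x1,x3,x4,x5} A13={x3,x4,x6} A14={x1,x5,x6} A23={x2,x3,x4} A24={x1,x2,x5} A34={x2,x6}
  A123={x3,x4} A124={x1,x5} A134={x6} A234={x2}
components per intersection:
  A1: {x1,x5} {x3,x4} {x6}
  A2: {x1,x5} {x2} {x3,x4}
  A3: {x2} {x3,x4} {x6}
  A4: {x1,x5} {x2} {x6}
  A12: {x1,x5} {x3,x4}
  A13: {x3,x4} {x6}
  A14: {x1,x5} {x6}
  A23: {x2} {x3,x4}
  A24: {x1,x5} {x2}
  A34: {x2} {x6}
  A123: {x3,x4}
  A124: {x1,x5}
  A134: {x6}
  A234: {x2}
C dims 12,12,4; δ0: rk 8, SNF 1^8; δ1: rk 4, SNF 1^4
Ȟ^0 = (12 − 8) − 0 = 4, so Ȟ^0 ≅ Z^4
Ȟ^1 = (12 − 4) − 8 = 0, so Ȟ^1 ≅ 0
Ȟ^2 = (4 − 0) − 4 = 0, so Ȟ^2 ≅ 0


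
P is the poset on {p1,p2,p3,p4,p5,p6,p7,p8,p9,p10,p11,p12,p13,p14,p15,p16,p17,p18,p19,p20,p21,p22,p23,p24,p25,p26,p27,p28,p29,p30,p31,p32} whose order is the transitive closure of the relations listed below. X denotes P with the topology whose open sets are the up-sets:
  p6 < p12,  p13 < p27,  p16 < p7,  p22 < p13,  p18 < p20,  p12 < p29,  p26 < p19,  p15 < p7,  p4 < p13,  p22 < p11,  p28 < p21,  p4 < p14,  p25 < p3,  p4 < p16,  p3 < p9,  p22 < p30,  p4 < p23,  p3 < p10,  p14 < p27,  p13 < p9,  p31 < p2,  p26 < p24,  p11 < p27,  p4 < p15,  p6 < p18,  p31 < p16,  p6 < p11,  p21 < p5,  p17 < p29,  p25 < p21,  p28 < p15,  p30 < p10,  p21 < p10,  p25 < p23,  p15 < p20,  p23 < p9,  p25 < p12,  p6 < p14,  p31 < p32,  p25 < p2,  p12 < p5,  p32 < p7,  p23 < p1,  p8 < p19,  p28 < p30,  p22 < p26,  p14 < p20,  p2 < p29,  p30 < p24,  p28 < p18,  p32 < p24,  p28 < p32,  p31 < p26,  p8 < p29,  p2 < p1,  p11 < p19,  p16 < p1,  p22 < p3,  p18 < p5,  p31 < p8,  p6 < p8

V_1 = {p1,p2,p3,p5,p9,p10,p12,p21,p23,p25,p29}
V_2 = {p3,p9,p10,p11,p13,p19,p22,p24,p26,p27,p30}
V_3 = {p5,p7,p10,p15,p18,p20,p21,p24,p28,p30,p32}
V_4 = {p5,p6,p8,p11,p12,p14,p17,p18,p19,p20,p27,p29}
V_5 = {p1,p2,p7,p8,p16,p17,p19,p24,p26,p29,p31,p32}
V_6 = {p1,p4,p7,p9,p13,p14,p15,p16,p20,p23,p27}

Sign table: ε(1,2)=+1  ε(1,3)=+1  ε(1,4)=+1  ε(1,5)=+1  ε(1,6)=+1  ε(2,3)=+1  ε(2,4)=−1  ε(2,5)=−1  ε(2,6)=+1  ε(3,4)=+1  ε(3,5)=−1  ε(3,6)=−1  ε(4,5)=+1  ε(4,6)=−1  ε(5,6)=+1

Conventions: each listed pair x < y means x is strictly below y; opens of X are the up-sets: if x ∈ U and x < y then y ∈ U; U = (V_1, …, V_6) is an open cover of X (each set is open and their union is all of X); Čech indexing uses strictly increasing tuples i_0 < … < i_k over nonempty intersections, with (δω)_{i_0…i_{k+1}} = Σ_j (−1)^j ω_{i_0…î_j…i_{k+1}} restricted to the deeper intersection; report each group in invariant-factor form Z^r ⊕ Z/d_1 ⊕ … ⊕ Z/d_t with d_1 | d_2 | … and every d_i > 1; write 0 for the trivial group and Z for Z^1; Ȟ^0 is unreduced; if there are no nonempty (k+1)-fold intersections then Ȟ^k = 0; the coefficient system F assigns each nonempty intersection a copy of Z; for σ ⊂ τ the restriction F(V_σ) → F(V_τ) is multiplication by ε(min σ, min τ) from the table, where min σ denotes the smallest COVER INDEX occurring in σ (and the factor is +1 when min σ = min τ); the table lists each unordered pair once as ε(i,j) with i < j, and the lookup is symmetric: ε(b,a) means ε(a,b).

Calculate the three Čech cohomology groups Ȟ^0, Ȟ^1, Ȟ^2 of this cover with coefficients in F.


cover nerve:
  V12={p3,p9,p10} V13={p5,p10,p21} V14={p5,p12,p29} V15={p1,p2,p29} V16={p1,p9,p23} V23={p10,p24,p30} V24={p11,p19,p27} V25={p19,p24,p26} V26={p9,p13,p27} V34={p5,p18,p20} V35={p7,p24,p32} V36={p7,p15,p20} V45={p8,p17,p19,p29} V46={p14,p20,p27} V56={p1,p7,p16}
  V123={p10} V126={p9} V134={p5} V145={p29} V156={p1} V235={p24} V245={p19} V246={p27} V346={p20} V356={p7}
C dims 6,15,10; δ0: rk 6, SNF 1^5·2; δ1: rk 9, SNF 1^9
Ȟ^0: (6−6)−0=0 ⇒ 0
Ȟ^1: (15−9)−6=0 plus torsion [2] ⇒ Z/2
Ȟ^2: (10−0)−9=1 ⇒ Z

Ȟ^0(U;F) ≅ 0, Ȟ^1(U;F) ≅ Z/2, Ȟ^2(U;F) ≅ Z


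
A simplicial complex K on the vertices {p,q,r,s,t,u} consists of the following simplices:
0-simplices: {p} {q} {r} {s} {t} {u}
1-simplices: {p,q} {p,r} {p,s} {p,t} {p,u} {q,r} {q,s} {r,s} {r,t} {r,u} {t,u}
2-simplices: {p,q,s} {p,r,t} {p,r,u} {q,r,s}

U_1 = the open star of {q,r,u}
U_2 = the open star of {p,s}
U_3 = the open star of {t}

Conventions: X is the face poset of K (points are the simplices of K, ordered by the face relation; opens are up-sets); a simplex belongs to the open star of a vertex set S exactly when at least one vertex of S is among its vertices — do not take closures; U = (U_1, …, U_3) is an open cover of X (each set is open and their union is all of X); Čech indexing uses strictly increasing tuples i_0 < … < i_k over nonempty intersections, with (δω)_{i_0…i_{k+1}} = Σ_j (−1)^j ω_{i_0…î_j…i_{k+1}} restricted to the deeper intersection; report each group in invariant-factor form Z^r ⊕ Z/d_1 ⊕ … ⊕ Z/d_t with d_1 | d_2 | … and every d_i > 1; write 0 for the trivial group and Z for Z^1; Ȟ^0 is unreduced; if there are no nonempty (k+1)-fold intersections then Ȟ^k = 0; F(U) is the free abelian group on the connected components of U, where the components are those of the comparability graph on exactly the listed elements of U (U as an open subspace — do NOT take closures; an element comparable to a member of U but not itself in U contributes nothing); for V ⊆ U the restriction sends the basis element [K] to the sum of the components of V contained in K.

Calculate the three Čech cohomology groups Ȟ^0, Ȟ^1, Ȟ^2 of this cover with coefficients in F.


cover nerve:
  U1={{q},{r},{u},{p,q},{p,r},{p,u},{q,r},{q,s},{r,s},{r,t},{r,u},{t,u},{p,q,s},{p,r,t},{p,r,u},{q,r,s}} U2={{p},{s},{p,q},{p,r},{p,s},{p,t},{p,u},{q,s},{r,s},{p,q,s},{p,r,t},{p,r,u},{q,r,s}} U3={{t},{p,t},{r,t},{t,u},{p,r,t}}
  U12={{p,q},{p,r},{p,u},{q,s},{r,s},{p,q,s},{p,r,t},{p,r,u},{q,r,s}} U13={{r,t},{t,u},{p,r,t}} U23={{p,t},{p,r,t}}
  U123={{p,r,t}}
components per intersection:
  U1: {{q},{r},{u},{p,q},{p,r},{p,u},{q,r},{q,s},{r,s},{r,t},{r,u},{t,u},{p,q,s},{p,r,t},{p,r,u},{q,r,s}}
  U2: {{p},{s},{p,q},{p,r},{p,s},{p,t},{p,u},{q,s},{r,s},{p,q,s},{p,r,t},{p,r,u},{q,r,s}}
  U3: {{t},{p,t},{r,t},{t,u},{p,r,t}}
  U12: {{p,q},{q,s},{r,s},{p,q,s},{q,r,s}} {{p,r},{p,u},{p,r,t},{p,r,u}}
  U13: {{r,t},{p,r,t}} {{t,u}}
  U23: {{p,t},{p,r,t}}
  U123: {{p,r,t}}
C dims 3,5,1; δ0: rk 2, SNF 1^2; δ1: rk 1, SNF 1^1
Ȟ^0: (3−2)−0=1 ⇒ Z
Ȟ^1: (5−1)−2=2 ⇒ Z^2
Ȟ^2: (1−0)−1=0 ⇒ 0

Ȟ^0 ≅ Z, Ȟ^1 ≅ Z^2, Ȟ^2 ≅ 0


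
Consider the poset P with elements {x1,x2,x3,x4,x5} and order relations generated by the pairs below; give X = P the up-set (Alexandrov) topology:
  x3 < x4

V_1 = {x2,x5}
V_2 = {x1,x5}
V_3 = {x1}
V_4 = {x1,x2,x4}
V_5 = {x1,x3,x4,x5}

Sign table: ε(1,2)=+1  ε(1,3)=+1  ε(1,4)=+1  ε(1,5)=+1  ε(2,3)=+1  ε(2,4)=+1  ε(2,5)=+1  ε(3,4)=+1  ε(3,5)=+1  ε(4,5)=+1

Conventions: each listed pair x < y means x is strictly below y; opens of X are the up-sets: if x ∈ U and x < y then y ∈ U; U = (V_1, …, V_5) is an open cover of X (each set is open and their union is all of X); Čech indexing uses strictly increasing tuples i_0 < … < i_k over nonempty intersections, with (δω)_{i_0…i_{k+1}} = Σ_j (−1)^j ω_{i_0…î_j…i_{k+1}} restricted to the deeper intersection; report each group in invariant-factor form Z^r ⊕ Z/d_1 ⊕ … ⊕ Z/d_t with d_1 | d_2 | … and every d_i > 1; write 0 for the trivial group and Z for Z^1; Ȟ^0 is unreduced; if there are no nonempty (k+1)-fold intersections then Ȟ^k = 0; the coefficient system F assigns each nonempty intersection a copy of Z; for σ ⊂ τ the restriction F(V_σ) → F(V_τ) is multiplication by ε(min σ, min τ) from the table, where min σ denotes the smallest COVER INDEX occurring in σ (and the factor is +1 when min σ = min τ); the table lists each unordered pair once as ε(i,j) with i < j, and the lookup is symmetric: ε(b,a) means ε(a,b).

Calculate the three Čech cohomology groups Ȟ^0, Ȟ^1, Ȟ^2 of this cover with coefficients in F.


intersection data:
  V12={x5} V14={x2} V15={x5} V23={x1} V24={x1} V25={x1,x5} V34={x1} V35={x1} V45={x1,x4}
  V125={x5} V234={x1} V235={x1} V245={x1} V345={x1}
  V2345={x1}
C dims 5,9,5,1; δ0: rk 4, SNF 1^4; δ1: rk 4, SNF 1^4; δ2: rk 1, SNF 1^1
Ȟ^0 = (5 − 4) − 0 = 1, so Ȟ^0 ≅ Z
Ȟ^1 = (9 − 4) − 4 = 1, so Ȟ^1 ≅ Z
Ȟ^2 = (5 − 1) − 4 = 0, so Ȟ^2 ≅ 0

Ȟ^0 ≅ Z,  Ȟ^1 ≅ Z,  Ȟ^2 ≅ 0


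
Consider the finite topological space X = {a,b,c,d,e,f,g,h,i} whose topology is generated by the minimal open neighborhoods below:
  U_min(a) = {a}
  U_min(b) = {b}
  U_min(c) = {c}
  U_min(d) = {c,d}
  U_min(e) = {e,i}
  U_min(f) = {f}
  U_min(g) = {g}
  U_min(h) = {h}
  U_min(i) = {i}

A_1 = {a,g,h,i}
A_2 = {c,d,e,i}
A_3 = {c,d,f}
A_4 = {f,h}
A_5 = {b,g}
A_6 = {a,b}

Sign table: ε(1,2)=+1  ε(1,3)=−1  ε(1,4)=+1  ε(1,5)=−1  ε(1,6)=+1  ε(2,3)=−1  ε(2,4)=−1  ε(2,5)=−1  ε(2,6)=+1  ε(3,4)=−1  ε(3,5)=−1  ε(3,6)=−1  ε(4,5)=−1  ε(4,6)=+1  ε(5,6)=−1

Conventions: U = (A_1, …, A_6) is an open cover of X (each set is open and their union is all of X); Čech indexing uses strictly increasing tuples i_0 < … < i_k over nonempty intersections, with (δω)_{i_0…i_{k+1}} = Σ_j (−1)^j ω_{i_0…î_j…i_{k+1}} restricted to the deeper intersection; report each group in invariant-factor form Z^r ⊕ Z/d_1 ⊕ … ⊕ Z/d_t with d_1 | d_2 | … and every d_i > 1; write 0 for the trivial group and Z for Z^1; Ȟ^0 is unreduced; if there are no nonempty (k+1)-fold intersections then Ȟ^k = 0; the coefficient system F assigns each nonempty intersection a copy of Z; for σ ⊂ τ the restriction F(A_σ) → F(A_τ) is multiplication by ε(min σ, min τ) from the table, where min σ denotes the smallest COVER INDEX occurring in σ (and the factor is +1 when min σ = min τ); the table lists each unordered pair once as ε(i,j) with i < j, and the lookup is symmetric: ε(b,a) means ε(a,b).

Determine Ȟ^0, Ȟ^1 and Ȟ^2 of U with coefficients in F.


Ȟ^0 = Z; Ȟ^1 = Z^2; Ȟ^2 = 0

nonempty intersections:
  A12={i} A14={h} A15={g} A16={a} A23={c,d} A34={f} A56={b}
C dims 6,7; δ0: rk 5, SNF 1^5
Ȟ^0: (6−5)−0=1 ⇒ Z
Ȟ^1: (7−0)−5=2 ⇒ Z^2
Ȟ^2: (0−0)−0=0 ⇒ 0


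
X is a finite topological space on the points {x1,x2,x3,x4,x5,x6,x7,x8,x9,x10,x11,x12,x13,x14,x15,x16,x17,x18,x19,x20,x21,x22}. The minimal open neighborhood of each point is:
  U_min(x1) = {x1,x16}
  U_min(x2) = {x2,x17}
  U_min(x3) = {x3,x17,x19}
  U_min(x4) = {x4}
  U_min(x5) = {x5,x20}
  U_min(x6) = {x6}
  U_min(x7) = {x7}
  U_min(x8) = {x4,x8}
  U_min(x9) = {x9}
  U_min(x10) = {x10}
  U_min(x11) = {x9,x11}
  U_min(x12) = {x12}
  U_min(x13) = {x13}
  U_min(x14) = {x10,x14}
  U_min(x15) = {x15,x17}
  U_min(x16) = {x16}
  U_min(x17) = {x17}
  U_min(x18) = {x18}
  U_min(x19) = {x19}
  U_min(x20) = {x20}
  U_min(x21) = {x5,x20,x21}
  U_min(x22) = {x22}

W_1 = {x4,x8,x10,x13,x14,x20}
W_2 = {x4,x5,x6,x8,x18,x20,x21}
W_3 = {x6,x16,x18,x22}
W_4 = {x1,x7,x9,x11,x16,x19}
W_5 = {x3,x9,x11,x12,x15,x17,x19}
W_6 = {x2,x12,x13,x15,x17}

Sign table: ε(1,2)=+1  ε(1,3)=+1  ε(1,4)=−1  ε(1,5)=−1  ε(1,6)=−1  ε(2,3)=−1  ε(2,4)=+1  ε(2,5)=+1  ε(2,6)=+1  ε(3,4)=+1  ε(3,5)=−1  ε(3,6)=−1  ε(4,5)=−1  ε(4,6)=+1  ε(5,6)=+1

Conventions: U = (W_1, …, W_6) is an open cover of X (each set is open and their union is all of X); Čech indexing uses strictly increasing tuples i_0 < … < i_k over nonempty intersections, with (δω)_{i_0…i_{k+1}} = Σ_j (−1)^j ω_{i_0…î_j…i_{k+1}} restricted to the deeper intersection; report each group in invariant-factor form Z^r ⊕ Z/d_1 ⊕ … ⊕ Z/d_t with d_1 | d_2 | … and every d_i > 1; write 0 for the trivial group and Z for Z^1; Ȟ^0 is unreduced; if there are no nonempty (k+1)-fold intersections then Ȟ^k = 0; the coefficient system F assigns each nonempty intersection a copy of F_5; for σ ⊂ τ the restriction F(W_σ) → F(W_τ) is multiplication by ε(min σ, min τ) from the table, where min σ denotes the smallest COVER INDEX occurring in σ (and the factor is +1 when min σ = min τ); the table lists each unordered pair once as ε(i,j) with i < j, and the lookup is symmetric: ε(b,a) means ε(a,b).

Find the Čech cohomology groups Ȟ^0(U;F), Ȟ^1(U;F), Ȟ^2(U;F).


nonempty intersections:
  W12={x4,x8,x20} W16={x13} W23={x6,x18} W34={x16} W45={x9,x11,x19} W56={x12,x15,x17}
C dims 6,6; δ0: rk_F5 6
Ȟ^0: (6−6)−0=0 ⇒ 0
Ȟ^1: (6−0)−6=0 ⇒ 0
Ȟ^2: (0−0)−0=0 ⇒ 0

Ȟ^0 ≅ 0,  Ȟ^1 ≅ 0,  Ȟ^2 ≅ 0


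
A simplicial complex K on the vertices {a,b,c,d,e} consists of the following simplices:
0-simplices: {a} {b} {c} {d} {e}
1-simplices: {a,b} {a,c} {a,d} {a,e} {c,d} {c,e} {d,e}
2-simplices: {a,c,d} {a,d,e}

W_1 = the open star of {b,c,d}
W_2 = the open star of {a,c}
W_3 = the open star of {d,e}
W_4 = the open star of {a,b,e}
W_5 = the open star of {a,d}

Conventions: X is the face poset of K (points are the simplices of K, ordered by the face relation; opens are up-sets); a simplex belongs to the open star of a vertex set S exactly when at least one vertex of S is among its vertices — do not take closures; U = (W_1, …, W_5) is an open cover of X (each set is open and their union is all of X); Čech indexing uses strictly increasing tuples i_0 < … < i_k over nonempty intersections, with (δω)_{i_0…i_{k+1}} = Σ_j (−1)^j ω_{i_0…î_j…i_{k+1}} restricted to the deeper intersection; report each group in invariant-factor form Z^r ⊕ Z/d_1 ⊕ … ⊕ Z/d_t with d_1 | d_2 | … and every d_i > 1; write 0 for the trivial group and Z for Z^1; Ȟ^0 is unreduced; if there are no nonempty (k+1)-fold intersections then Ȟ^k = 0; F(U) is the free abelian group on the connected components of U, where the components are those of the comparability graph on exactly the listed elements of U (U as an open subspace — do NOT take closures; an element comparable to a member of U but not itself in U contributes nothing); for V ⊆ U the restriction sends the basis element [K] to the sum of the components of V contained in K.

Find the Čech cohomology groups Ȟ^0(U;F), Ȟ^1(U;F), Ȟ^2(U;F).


nerve simplices:
  W1={{b},{c},{d},{a,b},{a,c},{a,d},{c,d},{c,e},{d,e},{a,c,d},{a,d,e}} W2={{a},{c},{a,b},{a,c},{a,d},{a,e},{c,d},{c,e},{a,c,d},{a,d,e}} W3={{d},{e},{a,d},{a,e},{c,d},{c,e},{d,e},{a,c,d},{a,d,e}} W4={{a},{b},{e},{a,b},{a,c},{a,d},{a,e},{c,e},{d,e},{a,c,d},{a,d,e}} W5={{a},{d},{a,b},{a,c},{a,d},{a,e},{c,d},{d,e},{a,c,d},{a,d,e}}
  W12={{c},{a,b},{a,c},{a,d},{c,d},{c,e},{a,c,d},{a,d,e}} W13={{d},{a,d},{c,d},{c,e},{d,e},{a,c,d},{a,d,e}} W14={{b},{a,b},{a,c},{a,d},{c,e},{d,e},{a,c,d},{a,d,e}} W15={{d},{a,b},{a,c},{a,d},{c,d},{d,e},{a,c,d},{a,d,e}} W23={{a,d},{a,e},{c,d},{c,e},{a,c,d},{a,d,e}} W24={{a},{a,b},{a,c},{a,d},{a,e},{c,e},{a,c,d},{a,d,e}} W25={{a},{a,b},{a,c},{a,d},{a,e},{c,d},{a,c,d},{a,d,e}} W34={{e},{a,d},{a,e},{c,e},{d,e},{a,c,d},{a,d,e}} W35={{d},{a,d},{a,e},{c,d},{d,e},{a,c,d},{a,d,e}} W45={{a},{a,b},{a,c},{a,d},{a,e},{d,e},{a,c,d},{a,d,e}}
  W123={{a,d},{c,d},{c,e},{a,c,d},{a,d,e}} W124={{a,b},{a,c},{a,d},{c,e},{a,c,d},{a,d,e}} W125={{a,b},{a,c},{a,d},{c,d},{a,c,d},{a,d,e}} W134={{a,d},{c,e},{d,e},{a,c,d},{a,d,e}} W135={{d},{a,d},{c,d},{d,e},{a,c,d},{a,d,e}} W145={{a,b},{a,c},{a,d},{d,e},{a,c,d},{a,d,e}} W234={{a,d},{a,e},{c,e},{a,c,d},{a,d,e}} W235={{a,d},{a,e},{c,d},{a,c,d},{a,d,e}} W245={{a},{a,b},{a,c},{a,d},{a,e},{a,c,d},{a,d,e}} W345={{a,d},{a,e},{d,e},{a,c,d},{a,d,e}}
  W1234={{a,d},{c,e},{a,c,d},{a,d,e}} W1235={{a,d},{c,d},{a,c,d},{a,d,e}} W1245={{a,b},{a,c},{a,d},{a,c,d},{a,d,e}} W1345={{a,d},{d,e},{a,c,d},{a,d,e}} W2345={{a,d},{a,e},{a,c,d},{a,d,e}}
  W12345={{a,d},{a,c,d},{a,d,e}}
components per intersection:
  W1: {{b},{a,b}} {{c},{d},{a,c},{a,d},{c,d},{c,e},{d,e},{a,c,d},{a,d,e}}
  W2: {{a},{c},{a,b},{a,c},{a,d},{a,e},{c,d},{c,e},{a,c,d},{a,d,e}}
  W3: {{d},{e},{a,d},{a,e},{c,d},{c,e},{d,e},{a,c,d},{a,d,e}}
  W4: {{a},{b},{e},{a,b},{a,c},{a,d},{a,e},{c,e},{d,e},{a,c,d},{a,d,e}}
  W5: {{a},{d},{a,b},{a,c},{a,d},{a,e},{c,d},{d,e},{a,c,d},{a,d,e}}
  W12: {{c},{a,c},{a,d},{c,d},{c,e},{a,c,d},{a,d,e}} {{a,b}}
  W13: {{d},{a,d},{c,d},{d,e},{a,c,d},{a,d,e}} {{c,e}}
  W14: {{b},{a,b}} {{a,c},{a,d},{d,e},{a,c,d},{a,d,e}} {{c,e}}
  W15: {{d},{a,c},{a,d},{c,d},{d,e},{a,c,d},{a,d,e}} {{a,b}}
  W23: {{a,d},{a,e},{c,d},{a,c,d},{a,d,e}} {{c,e}}
  W24: {{a},{a,b},{a,c},{a,d},{a,e},{a,c,d},{a,d,e}} {{c,e}}
  W25: {{a},{a,b},{a,c},{a,d},{a,e},{c,d},{a,c,d},{a,d,e}}
  W34: {{e},{a,d},{a,e},{c,e},{d,e},{a,c,d},{a,d,e}}
  W35: {{d},{a,d},{a,e},{c,d},{d,e},{a,c,d},{a,d,e}}
  W45: {{a},{a,b},{a,c},{a,d},{a,e},{d,e},{a,c,d},{a,d,e}}
  W123: {{a,d},{c,d},{a,c,d},{a,d,e}} {{c,e}}
  W124: {{a,b}} {{a,c},{a,d},{a,c,d},{a,d,e}} {{c,e}}
  W125: {{a,b}} {{a,c},{a,d},{c,d},{a,c,d},{a,d,e}}
  W134: {{a,d},{d,e},{a,c,d},{a,d,e}} {{c,e}}
  W135: {{d},{a,d},{c,d},{d,e},{a,c,d},{a,d,e}}
  W145: {{a,b}} {{a,c},{a,d},{d,e},{a,c,d},{a,d,e}}
  W234: {{a,d},{a,e},{a,c,d},{a,d,e}} {{c,e}}
  W235: {{a,d},{a,e},{c,d},{a,c,d},{a,d,e}}
  W245: {{a},{a,b},{a,c},{a,d},{a,e},{a,c,d},{a,d,e}}
  W345: {{a,d},{a,e},{d,e},{a,c,d},{a,d,e}}
  W1234: {{a,d},{a,c,d},{a,d,e}} {{c,e}}
  W1235: {{a,d},{c,d},{a,c,d},{a,d,e}}
  W1245: {{a,b}} {{a,c},{a,d},{a,c,d},{a,d,e}}
  W1345: {{a,d},{d,e},{a,c,d},{a,d,e}}
  W2345: {{a,d},{a,e},{a,c,d},{a,d,e}}
  W12345: {{a,d},{a,c,d},{a,d,e}}
C dims 6,17,17,7; δ0: rk 5, SNF 1^5; δ1: rk 11, SNF 1^11; δ2: rk 6, SNF 1^6
degree 0: 6−5−0 = 1 → Ȟ^0 ≅ Z
degree 1: 17−11−5 = 1 → Ȟ^1 ≅ Z
degree 2: 17−6−11 = 0 → Ȟ^2 ≅ 0

Ȟ^0(U;F) ≅ Z; Ȟ^1(U;F) ≅ Z; Ȟ^2(U;F) ≅ 0


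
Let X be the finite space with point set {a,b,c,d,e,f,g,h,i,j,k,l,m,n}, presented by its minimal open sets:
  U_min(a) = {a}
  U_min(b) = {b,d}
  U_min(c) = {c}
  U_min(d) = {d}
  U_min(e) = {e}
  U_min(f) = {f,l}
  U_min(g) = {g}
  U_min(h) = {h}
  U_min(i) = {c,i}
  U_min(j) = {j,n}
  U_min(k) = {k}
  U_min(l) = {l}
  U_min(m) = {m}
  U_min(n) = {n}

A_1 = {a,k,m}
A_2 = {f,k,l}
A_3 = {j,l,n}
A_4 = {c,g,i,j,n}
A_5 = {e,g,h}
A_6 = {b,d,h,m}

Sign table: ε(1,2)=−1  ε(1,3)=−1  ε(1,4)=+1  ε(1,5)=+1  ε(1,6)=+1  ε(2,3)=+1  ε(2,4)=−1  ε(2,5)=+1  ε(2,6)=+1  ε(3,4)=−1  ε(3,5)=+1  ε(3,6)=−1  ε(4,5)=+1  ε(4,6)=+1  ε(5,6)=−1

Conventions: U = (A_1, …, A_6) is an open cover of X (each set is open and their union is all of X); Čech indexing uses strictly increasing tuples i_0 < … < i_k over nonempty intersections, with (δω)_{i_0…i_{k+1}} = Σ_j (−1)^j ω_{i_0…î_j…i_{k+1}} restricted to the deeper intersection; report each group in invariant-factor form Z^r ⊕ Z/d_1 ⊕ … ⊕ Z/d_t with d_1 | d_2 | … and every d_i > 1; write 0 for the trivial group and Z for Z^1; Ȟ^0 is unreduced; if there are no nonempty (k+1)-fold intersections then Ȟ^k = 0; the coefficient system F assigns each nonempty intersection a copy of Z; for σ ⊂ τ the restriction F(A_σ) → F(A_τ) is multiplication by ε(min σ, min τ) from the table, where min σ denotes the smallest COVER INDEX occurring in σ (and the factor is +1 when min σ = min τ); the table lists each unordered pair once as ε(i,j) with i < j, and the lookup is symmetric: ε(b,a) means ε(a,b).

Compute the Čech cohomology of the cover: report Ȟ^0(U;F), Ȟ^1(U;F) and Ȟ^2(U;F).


Ȟ^0 = 0, Ȟ^1 = Z/2 and Ȟ^2 = 0

nonempty intersections:
  A12={k} A16={m} A23={l} A34={j,n} A45={g} A56={h}
C dims 6,6; δ0: rk 6, SNF 1^5·2
Ȟ^0: (6−6)−0=0 ⇒ 0
Ȟ^1: (6−0)−6=0 plus torsion [2] ⇒ Z/2
Ȟ^2: (0−0)−0=0 ⇒ 0


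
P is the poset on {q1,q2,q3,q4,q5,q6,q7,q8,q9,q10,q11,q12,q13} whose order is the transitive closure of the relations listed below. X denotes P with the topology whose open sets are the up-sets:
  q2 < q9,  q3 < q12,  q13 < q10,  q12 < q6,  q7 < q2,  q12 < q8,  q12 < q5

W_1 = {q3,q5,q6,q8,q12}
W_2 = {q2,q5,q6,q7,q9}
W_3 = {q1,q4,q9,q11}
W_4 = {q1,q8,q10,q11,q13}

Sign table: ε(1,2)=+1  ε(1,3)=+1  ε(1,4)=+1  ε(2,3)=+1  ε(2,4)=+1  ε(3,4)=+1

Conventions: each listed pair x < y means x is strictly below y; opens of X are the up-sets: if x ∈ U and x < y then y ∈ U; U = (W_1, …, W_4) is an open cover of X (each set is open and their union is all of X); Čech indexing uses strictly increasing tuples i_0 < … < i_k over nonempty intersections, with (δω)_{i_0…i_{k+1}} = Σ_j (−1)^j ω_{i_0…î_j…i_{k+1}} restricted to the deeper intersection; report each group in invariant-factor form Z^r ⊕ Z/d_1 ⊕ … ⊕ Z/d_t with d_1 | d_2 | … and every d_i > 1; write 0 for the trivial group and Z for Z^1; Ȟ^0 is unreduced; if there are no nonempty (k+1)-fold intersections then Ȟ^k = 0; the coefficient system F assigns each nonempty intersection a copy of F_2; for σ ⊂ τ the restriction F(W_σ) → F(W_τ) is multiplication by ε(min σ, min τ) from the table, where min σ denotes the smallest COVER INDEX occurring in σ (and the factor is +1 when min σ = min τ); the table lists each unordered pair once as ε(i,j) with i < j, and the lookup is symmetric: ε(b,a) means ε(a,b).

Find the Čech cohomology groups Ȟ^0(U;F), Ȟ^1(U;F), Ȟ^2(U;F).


Ȟ^0(U;F) ≅ Z/2, Ȟ^1(U;F) ≅ Z/2, Ȟ^2(U;F) ≅ 0

nerve of the cover:
  W12={q5,q6} W14={q8} W23={q9} W34={q1,q11}
C dims 4,4; δ0: rk_F2 3
Ȟ^0 = (4 − 3) − 0 = 1, so Ȟ^0 ≅ Z/2
Ȟ^1 = (4 − 0) − 3 = 1, so Ȟ^1 ≅ Z/2
Ȟ^2 = (0 − 0) − 0 = 0, so Ȟ^2 ≅ 0


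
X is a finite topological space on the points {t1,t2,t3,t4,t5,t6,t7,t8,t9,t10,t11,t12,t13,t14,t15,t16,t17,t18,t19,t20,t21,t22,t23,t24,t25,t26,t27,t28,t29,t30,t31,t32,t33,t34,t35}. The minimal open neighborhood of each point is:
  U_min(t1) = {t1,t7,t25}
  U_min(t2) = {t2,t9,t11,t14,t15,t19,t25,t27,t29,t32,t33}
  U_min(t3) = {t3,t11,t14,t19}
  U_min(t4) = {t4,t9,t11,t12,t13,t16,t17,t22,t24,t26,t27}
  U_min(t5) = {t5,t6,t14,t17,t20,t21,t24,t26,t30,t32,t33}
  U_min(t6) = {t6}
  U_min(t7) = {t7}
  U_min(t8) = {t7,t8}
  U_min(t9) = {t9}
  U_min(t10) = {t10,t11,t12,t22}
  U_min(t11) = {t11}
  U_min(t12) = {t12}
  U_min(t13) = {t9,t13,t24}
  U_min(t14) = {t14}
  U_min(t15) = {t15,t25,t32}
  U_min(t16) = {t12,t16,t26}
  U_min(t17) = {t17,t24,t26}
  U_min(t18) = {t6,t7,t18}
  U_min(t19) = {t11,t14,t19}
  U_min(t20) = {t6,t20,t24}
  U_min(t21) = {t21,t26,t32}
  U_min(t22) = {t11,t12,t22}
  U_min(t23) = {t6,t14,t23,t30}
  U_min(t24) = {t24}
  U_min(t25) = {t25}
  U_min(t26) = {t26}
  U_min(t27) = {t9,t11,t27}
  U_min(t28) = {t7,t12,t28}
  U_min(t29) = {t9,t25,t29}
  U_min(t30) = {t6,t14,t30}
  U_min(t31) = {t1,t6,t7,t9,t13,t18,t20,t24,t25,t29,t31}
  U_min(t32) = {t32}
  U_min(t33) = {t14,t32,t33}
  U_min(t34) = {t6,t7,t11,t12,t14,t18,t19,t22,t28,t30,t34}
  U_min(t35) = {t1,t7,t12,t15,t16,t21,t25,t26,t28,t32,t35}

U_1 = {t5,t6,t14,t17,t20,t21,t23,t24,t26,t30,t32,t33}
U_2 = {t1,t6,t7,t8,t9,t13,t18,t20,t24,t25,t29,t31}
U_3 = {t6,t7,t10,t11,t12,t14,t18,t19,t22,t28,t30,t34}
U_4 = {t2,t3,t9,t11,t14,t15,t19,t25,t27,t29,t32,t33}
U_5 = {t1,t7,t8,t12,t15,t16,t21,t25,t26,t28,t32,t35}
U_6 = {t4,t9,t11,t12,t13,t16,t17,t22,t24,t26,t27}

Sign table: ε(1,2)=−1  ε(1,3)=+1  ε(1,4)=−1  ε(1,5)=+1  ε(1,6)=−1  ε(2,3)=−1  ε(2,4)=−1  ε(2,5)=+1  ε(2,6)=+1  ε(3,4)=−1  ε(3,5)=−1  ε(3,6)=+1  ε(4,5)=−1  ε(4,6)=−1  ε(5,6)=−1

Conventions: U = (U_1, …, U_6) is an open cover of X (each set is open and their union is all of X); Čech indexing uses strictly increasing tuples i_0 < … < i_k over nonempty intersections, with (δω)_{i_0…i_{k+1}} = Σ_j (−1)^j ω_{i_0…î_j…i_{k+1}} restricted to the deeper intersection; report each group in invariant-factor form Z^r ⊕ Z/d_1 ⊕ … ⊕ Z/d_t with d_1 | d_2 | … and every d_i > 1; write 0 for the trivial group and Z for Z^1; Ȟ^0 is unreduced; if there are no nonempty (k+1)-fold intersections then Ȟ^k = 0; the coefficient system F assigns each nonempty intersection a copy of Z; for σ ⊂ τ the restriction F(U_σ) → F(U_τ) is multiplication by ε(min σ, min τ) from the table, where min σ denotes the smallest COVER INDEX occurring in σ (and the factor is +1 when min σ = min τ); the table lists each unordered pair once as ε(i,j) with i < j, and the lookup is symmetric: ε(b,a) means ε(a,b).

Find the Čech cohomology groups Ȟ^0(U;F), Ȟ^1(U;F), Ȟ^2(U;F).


nerve of the cover:
  U12={t6,t20,t24} U13={t6,t14,t30} U14={t14,t32,t33} U15={t21,t26,t32} U16={t17,t24,t26} U23={t6,t7,t18} U24={t9,t25,t29} U25={t1,t7,t8,t25} U26={t9,t13,t24} U34={t11,t14,t19} U35={t7,t12,t28} U36={t11,t12,t22} U45={t15,t25,t32} U46={t9,t11,t27} U56={t12,t16,t26}
  U123={t6} U126={t24} U134={t14} U145={t32} U156={t26} U235={t7} U245={t25} U246={t9} U346={t11} U356={t12}
C dims 6,15,10; δ0: rk 6, SNF 1^5·2; δ1: rk 9, SNF 1^9
Ȟ^0 = (6 − 6) − 0 = 0, so Ȟ^0 ≅ 0
Ȟ^1 = (15 − 9) − 6 = 0 plus torsion [2], so Ȟ^1 ≅ Z/2
Ȟ^2 = (10 − 0) − 9 = 1, so Ȟ^2 ≅ Z

Ȟ^0(U;F) ≅ 0,  Ȟ^1(U;F) ≅ Z/2,  Ȟ^2(U;F) ≅ Z


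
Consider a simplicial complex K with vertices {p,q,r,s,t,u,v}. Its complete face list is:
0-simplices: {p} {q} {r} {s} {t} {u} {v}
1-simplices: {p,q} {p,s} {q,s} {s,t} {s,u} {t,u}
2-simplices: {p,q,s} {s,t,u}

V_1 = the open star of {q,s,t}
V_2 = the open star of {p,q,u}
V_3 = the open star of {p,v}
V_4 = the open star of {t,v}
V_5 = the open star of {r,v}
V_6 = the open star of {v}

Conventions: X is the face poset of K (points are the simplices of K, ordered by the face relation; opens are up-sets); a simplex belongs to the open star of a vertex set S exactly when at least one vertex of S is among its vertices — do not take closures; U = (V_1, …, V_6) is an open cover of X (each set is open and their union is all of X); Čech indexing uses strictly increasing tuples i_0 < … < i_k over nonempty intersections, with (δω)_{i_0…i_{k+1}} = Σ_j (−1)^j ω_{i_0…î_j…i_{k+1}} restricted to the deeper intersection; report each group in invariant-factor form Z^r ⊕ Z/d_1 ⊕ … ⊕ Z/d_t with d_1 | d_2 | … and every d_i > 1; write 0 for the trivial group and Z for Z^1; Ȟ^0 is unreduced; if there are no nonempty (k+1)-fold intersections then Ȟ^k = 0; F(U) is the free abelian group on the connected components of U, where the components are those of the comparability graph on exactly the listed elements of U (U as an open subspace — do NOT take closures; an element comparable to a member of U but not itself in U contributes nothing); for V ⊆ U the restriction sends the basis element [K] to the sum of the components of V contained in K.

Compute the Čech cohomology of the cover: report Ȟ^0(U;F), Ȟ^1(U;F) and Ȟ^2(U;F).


Ȟ^0 ≅ Z^3, Ȟ^1 ≅ 0 and Ȟ^2 ≅ 0

nerve simplices:
  V1={{q},{s},{t},{p,q},{p,s},{q,s},{s,t},{s,u},{t,u},{p,q,s},{s,t,u}} V2={{p},{q},{u},{p,q},{p,s},{q,s},{s,u},{t,u},{p,q,s},{s,t,u}} V3={{p},{v},{p,q},{p,s},{p,q,s}} V4={{t},{v},{s,t},{t,u},{s,t,u}} V5={{r},{v}} V6={{v}}
  V12={{q},{p,q},{p,s},{q,s},{s,u},{t,u},{p,q,s},{s,t,u}} V13={{p,q},{p,s},{p,q,s}} V14={{t},{s,t},{t,u},{s,t,u}} V23={{p},{p,q},{p,s},{p,q,s}} V24={{t,u},{s,t,u}} V34={{v}} V35={{v}} V36={{v}} V45={{v}} V46={{v}} V56={{v}}
  V123={{p,q},{p,s},{p,q,s}} V124={{t,u},{s,t,u}} V345={{v}} V346={{v}} V356={{v}} V456={{v}}
  V3456={{v}}
components per intersection:
  V1: {{q},{s},{t},{p,q},{p,s},{q,s},{s,t},{s,u},{t,u},{p,q,s},{s,t,u}}
  V2: {{p},{q},{p,q},{p,s},{q,s},{p,q,s}} {{u},{s,u},{t,u},{s,t,u}}
  V3: {{p},{p,q},{p,s},{p,q,s}} {{v}}
  V4: {{t},{s,t},{t,u},{s,t,u}} {{v}}
  V5: {{r}} {{v}}
  V6: {{v}}
  V12: {{q},{p,q},{p,s},{q,s},{p,q,s}} {{s,u},{t,u},{s,t,u}}
  V13: {{p,q},{p,s},{p,q,s}}
  V14: {{t},{s,t},{t,u},{s,t,u}}
  V23: {{p},{p,q},{p,s},{p,q,s}}
  V24: {{t,u},{s,t,u}}
  V34: {{v}}
  V35: {{v}}
  V36: {{v}}
  V45: {{v}}
  V46: {{v}}
  V56: {{v}}
  V123: {{p,q},{p,s},{p,q,s}}
  V124: {{t,u},{s,t,u}}
  V345: {{v}}
  V346: {{v}}
  V356: {{v}}
  V456: {{v}}
  V3456: {{v}}
C dims 10,12,6,1; δ0: rk 7, SNF 1^7; δ1: rk 5, SNF 1^5; δ2: rk 1, SNF 1^1
degree 0: 10−7−0 = 3 → Ȟ^0 ≅ Z^3
degree 1: 12−5−7 = 0 → Ȟ^1 ≅ 0
degree 2: 6−1−5 = 0 → Ȟ^2 ≅ 0
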